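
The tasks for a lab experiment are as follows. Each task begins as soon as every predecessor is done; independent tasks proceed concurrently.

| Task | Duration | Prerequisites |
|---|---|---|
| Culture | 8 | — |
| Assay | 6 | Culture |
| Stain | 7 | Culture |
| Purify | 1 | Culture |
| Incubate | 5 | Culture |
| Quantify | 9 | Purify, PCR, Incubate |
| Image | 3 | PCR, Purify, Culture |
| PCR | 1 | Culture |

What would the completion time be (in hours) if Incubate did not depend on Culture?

Original critical path: Culture→Incubate→Quantify = 8+5+9 = 22 ⇒ 22 hours.
Without Culture→Incubate, Incubate's earliest start moves from 8 to 0.
After: Culture→PCR→Quantify = 8+1+9 = 18 → 18 hours.

18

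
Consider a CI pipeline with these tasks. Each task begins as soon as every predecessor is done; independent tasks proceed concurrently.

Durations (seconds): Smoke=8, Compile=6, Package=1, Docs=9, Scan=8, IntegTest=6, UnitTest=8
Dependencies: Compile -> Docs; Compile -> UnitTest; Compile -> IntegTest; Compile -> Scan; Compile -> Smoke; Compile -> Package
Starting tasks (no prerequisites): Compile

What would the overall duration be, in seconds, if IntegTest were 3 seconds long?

15

The binding path is Compile→Docs = 6+9 = 15; finish at 15 seconds.
IntegTest has 3 seconds of float (longest path through it is 12).
That remains the longest chain; total 15 seconds.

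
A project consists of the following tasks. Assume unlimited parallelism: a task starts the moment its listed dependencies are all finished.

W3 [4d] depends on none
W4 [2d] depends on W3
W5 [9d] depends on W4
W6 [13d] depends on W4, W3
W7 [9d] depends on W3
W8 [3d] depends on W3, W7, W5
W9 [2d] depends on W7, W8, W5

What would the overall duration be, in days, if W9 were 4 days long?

22

As given, the longest chain is W3→W4→W5→W8→W9 = 4+2+9+3+2 = 20, so the finish is 20 days.
Since W9 is critical, the +2 change carries straight to that chain (now 22 days).
That remains the longest chain; total 22 days.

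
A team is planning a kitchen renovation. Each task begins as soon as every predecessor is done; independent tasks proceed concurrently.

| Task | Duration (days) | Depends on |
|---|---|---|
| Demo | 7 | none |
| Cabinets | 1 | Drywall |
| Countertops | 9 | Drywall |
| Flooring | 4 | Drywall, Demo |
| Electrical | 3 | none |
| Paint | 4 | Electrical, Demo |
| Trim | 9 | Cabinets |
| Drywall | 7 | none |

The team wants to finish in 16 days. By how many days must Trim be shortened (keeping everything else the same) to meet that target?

Current finish: 17 days; target: 16.
Trim is on every critical path, so each day cut from Trim cuts the finish by one (this holds down to a finish of 16).
Need 17 − 16 = 1 day off Trim → Trim becomes 8 days, finish becomes 16.

1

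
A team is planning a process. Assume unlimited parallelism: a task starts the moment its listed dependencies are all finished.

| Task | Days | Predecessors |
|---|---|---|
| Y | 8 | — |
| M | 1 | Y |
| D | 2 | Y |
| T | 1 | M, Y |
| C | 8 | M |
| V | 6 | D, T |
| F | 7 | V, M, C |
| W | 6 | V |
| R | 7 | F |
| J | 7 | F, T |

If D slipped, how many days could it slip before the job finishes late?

1

Y→M→C→F→R = 8+1+8+7+7 = 31 sets the makespan at 31 days.
D finishes as early as 10 and must finish by 11.
So D can slip 11 − 10 = 1 day.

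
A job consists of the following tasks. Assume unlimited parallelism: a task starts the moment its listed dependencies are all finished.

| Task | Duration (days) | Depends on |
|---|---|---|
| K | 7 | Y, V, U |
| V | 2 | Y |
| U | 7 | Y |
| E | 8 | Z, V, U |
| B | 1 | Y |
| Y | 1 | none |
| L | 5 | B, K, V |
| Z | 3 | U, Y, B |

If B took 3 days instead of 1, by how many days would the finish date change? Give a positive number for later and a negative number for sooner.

0

Actual critical path: Y→U→K→L = 1+7+7+5 = 20 ⇒ 20 days.
B is off the critical path — its longest chain is 13 days, giving 7 of slack.
The critical path is still Y→U→K→L; finish is now 20 days.
Change in finish: 20 − 20 = +0 days.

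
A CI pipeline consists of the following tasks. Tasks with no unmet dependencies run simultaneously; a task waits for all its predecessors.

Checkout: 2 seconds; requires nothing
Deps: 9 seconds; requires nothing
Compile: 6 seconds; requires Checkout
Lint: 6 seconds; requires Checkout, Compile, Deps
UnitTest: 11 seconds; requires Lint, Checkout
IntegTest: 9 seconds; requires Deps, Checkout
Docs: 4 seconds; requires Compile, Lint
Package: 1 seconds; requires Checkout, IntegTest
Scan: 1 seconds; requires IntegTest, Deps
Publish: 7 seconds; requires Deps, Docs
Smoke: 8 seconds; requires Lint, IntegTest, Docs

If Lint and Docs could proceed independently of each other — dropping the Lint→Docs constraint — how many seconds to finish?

With the dependency in place, Deps→Lint→Docs→Smoke = 9+6+4+8 = 27 sets the finish at 27 seconds.
Without Lint→Docs, Docs's earliest start moves from 15 to 8.
The longest chain is now Deps→Lint→UnitTest = 9+6+11 = 26, so the job takes 26 seconds.

26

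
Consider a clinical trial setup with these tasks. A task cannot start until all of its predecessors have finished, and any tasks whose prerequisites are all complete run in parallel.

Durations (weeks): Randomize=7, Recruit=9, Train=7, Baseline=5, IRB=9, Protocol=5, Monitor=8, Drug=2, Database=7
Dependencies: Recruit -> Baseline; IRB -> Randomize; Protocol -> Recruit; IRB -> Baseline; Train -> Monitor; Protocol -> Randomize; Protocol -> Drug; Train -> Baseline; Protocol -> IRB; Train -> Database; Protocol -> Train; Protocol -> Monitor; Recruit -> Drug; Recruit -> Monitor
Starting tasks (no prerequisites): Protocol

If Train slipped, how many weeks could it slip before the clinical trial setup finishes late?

Protocol→Recruit→Monitor = 5+9+8 = 22 sets the makespan at 22 weeks.
The longest chain containing Train totals 20 weeks.
So Train can slip 14 − 12 = 2 weeks.

2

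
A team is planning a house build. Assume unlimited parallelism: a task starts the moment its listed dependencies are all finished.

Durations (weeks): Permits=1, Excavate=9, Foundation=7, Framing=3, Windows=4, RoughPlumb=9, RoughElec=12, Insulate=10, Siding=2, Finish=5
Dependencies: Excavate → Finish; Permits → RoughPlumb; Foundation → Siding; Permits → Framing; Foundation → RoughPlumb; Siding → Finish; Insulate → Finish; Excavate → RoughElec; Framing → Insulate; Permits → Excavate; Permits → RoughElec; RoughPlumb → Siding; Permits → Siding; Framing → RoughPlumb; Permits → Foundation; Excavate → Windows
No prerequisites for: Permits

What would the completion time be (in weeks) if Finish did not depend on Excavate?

Original critical path: Permits→Foundation→RoughPlumb→Siding→Finish = 1+7+9+2+5 = 24 ⇒ 24 weeks.
Dropping Excavate→Finish doesn't change Finish's earliest start (19); another predecessor still binds.
The longest chain is now Permits→Foundation→RoughPlumb→Siding→Finish = 1+7+9+2+5 = 24, so the project takes 24 weeks.

24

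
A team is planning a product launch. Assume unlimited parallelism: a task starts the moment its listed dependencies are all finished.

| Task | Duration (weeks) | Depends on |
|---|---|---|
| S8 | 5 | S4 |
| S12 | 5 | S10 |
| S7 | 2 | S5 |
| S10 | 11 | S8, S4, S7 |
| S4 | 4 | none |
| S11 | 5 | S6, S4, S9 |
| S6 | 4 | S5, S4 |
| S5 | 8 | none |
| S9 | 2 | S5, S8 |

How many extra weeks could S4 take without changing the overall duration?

1

S5→S7→S10→S12 = 8+2+11+5 = 26 sets the makespan at 26 weeks.
S4 finishes as early as 4 and must finish by 5.
Float = 26 − 25 = 1.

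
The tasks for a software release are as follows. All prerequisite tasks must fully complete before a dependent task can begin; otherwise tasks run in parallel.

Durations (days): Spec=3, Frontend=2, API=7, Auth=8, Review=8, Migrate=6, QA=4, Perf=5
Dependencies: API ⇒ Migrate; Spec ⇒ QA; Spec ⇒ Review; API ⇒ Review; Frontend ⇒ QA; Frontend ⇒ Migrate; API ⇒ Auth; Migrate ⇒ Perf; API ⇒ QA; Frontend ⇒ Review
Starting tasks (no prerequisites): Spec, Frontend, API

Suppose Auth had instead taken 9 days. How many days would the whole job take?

18

The binding path is API→Migrate→Perf = 7+6+5 = 18; finish at 18 days.
The longest path through Auth is only 15 days, so Auth has float 3.
No other chain overtakes it, so the finish is 18 days.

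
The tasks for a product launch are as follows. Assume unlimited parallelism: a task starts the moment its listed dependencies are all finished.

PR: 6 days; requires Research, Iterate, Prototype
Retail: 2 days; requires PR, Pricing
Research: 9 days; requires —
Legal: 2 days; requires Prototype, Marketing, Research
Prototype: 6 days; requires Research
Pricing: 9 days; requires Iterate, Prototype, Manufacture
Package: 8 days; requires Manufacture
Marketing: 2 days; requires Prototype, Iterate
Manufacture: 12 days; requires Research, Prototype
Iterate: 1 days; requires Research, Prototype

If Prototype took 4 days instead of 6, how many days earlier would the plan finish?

Critical path before the change: Research→Prototype→Manufacture→Pricing→Retail = 9+6+12+9+2 = 38 giving 38 days.
Prototype lies on that path, so at 4 days the path becomes 36 days.
The critical path is still Research→Prototype→Manufacture→Pricing→Retail; finish is now 36 days.
Change in finish: 36 − 38 = -2 days.

2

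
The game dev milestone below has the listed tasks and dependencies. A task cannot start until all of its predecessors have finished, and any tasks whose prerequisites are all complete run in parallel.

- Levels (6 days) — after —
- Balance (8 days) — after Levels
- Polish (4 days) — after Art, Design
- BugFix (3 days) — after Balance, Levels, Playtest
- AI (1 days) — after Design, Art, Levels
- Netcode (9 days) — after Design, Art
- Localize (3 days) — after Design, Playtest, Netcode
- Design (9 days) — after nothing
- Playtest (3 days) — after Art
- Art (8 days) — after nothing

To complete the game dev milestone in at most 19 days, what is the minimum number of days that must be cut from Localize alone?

Current finish: 21 days; target: 19.
Localize is on every critical path, so each day cut from Localize cuts the finish by one (this holds down to a finish of 19).
Need 21 − 19 = 2 days off Localize → Localize becomes 1 day, finish becomes 19.

2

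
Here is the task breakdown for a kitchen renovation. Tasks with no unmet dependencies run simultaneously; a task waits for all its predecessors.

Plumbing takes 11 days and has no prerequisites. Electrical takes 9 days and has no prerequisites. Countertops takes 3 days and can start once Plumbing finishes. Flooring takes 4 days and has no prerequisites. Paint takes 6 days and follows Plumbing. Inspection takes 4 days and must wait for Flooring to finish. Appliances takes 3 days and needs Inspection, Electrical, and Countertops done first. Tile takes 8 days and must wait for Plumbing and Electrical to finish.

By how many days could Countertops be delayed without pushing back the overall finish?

The longest chain is Plumbing→Tile = 11+8 = 19; overall finish 19 days.
The longest chain containing Countertops totals 17 days.
So Countertops can slip 16 − 14 = 2 days.

2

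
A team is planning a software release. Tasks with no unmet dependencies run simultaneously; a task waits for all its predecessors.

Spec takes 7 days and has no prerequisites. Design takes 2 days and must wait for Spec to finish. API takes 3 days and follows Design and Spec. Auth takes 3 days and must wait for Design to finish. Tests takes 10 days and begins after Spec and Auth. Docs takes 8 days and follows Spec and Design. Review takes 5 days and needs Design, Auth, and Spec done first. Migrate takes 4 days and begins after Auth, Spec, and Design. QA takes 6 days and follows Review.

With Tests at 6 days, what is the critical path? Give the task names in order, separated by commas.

Baseline: Spec→Design→Auth→Review→QA = 7+2+3+5+6 = 23 → 23 days.
The longest path through Tests is only 22 days, so Tests has float 1.
That remains the longest chain; total 23 days.

Spec, Design, Auth, Review, QA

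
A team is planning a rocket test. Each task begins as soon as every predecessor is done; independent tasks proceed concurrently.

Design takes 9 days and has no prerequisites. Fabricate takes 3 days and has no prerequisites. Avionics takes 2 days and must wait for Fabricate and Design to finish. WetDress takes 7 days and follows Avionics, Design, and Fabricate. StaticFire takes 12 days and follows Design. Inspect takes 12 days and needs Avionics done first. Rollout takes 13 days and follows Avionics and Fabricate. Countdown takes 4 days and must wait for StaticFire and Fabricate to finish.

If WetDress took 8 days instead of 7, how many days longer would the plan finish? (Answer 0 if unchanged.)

Critical path before the change: Design→StaticFire→Countdown = 9+12+4 = 25 giving 25 days.
WetDress is off the critical path — its longest chain is 18 days, giving 7 of slack.
No other chain overtakes it, so the finish is 25 days.
Change in finish: 25 − 25 = +0 days.

0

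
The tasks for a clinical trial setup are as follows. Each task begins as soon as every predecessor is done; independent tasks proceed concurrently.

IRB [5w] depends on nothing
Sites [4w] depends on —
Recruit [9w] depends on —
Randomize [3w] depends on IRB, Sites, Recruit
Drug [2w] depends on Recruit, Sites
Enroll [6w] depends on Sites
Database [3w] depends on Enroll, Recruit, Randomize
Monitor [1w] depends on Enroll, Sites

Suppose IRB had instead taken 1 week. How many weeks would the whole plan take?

As given, the longest chain is Recruit→Randomize→Database = 9+3+3 = 15, so the finish is 15 weeks.
IRB has 4 weeks of float (longest path through it is 11).
The critical path is still Recruit→Randomize→Database; finish is now 15 weeks.

15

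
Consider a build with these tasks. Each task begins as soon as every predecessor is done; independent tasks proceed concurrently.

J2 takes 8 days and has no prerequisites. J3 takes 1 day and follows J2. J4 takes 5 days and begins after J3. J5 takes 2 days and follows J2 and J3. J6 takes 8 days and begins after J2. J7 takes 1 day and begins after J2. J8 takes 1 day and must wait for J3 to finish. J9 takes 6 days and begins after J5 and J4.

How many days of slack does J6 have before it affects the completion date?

4

J2→J3→J4→J9 = 8+1+5+6 = 20 sets the makespan at 20 days.
Longest path through J6: 16 days (earliest finish 16, latest finish 20).
Float = 20 − 16 = 4.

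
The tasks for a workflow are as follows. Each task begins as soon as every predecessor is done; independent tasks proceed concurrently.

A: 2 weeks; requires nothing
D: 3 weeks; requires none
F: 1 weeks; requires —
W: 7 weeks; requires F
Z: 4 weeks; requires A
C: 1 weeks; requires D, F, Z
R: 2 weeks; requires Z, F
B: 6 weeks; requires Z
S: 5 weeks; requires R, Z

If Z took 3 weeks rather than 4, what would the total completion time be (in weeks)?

12

Critical path before the change: A→Z→R→S = 2+4+2+5 = 13 giving 13 weeks.
Z lies on that path, so at 3 weeks the path becomes 12 weeks.
The critical path is still A→Z→R→S; finish is now 12 weeks.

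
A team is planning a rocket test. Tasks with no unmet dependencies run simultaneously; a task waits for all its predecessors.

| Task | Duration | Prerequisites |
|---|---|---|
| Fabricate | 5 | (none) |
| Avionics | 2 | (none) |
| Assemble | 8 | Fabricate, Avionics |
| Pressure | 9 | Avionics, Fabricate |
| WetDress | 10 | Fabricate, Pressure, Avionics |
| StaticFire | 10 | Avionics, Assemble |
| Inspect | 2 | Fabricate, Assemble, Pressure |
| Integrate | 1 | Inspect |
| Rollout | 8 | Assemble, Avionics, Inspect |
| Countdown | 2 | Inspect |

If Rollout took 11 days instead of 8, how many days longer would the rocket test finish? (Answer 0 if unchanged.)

3

Actual critical path: Fabricate→Pressure→Inspect→Rollout = 5+9+2+8 = 24 ⇒ 24 days.
Since Rollout is critical, the +3 change carries straight to that chain (now 27 days).
The critical path is still Fabricate→Pressure→Inspect→Rollout; finish is now 27 days.
Change in finish: 27 − 24 = +3 days.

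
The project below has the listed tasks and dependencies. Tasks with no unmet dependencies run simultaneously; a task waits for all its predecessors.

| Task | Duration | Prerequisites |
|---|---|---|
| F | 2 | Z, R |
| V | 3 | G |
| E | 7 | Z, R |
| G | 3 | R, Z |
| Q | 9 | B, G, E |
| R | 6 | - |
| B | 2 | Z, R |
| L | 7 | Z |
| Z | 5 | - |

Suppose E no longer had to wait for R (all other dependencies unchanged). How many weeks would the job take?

Original critical path: R→E→Q = 6+7+9 = 22 ⇒ 22 weeks.
Without R→E, E's earliest start moves from 6 to 5.
After: Z→E→Q = 5+7+9 = 21 → 21 weeks.

21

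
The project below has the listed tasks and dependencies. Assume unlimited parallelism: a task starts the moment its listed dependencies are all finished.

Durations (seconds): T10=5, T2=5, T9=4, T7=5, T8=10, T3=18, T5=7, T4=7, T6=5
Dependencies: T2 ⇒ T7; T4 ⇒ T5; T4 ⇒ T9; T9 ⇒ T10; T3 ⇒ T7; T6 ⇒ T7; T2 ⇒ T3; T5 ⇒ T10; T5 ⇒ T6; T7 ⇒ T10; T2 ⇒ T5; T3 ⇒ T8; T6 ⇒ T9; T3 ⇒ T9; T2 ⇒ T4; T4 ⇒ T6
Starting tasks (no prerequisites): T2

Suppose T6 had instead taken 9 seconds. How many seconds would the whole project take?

38

As given, the longest chain is T2→T4→T5→T6→T7→T10 = 5+7+7+5+5+5 = 34, so the finish is 34 seconds.
T6 lies on that path, so at 9 seconds the path becomes 38 seconds.
That remains the longest chain; total 38 seconds.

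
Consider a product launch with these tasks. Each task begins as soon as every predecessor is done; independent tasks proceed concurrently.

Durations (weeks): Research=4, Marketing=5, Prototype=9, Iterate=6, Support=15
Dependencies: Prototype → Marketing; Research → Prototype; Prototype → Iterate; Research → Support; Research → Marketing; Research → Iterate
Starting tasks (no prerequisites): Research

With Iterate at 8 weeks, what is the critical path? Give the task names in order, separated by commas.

As given, the longest chain is Research→Prototype→Iterate = 4+9+6 = 19, so the finish is 19 weeks.
Iterate is on the critical path; changing it to 8 makes that path 21 weeks.
No other chain overtakes it, so the finish is 21 weeks.

Research, Prototype, Iterate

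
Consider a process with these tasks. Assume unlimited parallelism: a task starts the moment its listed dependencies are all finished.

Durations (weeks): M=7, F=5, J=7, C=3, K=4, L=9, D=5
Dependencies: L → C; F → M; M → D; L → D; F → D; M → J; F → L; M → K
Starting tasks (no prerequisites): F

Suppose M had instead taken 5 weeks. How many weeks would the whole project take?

19

As given, the longest chain is F→M→J = 5+7+7 = 19, so the finish is 19 weeks.
M is on the critical path; changing it to 5 makes that path 17 weeks.
Now F→L→D = 5+9+5 = 19 is longest, so the finish becomes 19 weeks.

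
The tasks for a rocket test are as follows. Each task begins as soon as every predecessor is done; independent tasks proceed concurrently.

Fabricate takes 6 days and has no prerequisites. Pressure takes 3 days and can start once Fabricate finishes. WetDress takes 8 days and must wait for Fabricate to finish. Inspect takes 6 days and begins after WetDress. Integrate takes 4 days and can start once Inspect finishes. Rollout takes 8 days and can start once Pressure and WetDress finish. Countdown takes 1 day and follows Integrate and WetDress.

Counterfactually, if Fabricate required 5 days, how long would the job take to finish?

Baseline: Fabricate→WetDress→Inspect→Integrate→Countdown = 6+8+6+4+1 = 25 → 25 days.
Fabricate lies on that path, so at 5 days the path becomes 24 days.
No other chain overtakes it, so the finish is 24 days.

24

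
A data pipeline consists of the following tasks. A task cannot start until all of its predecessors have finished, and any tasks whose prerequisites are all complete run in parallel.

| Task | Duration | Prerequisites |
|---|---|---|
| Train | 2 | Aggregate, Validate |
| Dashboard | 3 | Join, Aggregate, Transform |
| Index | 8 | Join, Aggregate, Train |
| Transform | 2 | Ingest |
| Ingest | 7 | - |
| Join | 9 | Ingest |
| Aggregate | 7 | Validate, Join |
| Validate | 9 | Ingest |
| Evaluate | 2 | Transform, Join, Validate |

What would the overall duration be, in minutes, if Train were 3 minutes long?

34

Baseline: Ingest→Validate→Aggregate→Train→Index = 7+9+7+2+8 = 33 → 33 minutes.
Train lies on that path, so at 3 minutes the path becomes 34 minutes.
That remains the longest chain; total 34 minutes.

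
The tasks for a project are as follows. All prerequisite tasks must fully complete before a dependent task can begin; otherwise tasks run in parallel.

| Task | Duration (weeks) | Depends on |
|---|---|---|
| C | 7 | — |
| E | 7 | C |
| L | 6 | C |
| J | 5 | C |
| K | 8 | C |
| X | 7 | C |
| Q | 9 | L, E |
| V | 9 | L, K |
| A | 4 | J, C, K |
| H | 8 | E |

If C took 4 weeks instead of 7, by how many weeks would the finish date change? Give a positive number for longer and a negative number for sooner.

Actual critical path: C→K→V = 7+8+9 = 24 ⇒ 24 weeks.
C lies on that path, so at 4 weeks the path becomes 21 weeks.
The critical path is still C→K→V; finish is now 21 weeks.
Change in finish: 21 − 24 = -3 weeks.

-3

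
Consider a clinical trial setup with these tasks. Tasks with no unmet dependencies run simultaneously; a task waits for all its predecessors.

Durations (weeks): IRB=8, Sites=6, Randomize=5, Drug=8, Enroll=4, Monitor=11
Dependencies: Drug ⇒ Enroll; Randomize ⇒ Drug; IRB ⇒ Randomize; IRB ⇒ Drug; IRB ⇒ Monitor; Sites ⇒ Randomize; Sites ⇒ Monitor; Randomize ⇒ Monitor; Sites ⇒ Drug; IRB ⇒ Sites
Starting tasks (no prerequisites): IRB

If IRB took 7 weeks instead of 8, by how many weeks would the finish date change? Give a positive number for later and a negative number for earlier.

-1

Critical path before the change: IRB→Sites→Randomize→Drug→Enroll = 8+6+5+8+4 = 31 giving 31 weeks.
IRB is on the critical path; changing it to 7 makes that path 30 weeks.
That remains the longest chain; total 30 weeks.
Change in finish: 30 − 31 = -1 weeks.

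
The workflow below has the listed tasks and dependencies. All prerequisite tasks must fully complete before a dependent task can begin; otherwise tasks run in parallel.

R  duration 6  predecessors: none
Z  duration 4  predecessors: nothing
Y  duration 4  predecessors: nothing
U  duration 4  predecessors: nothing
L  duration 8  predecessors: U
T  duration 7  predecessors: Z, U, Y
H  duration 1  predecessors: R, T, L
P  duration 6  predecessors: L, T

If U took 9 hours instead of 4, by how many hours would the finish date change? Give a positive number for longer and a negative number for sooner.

Critical path before the change: U→L→P = 4+8+6 = 18 giving 18 hours.
U is on the critical path; changing it to 9 makes that path 23 hours.
That remains the longest chain; total 23 hours.
Change in finish: 23 − 18 = +5 hours.

5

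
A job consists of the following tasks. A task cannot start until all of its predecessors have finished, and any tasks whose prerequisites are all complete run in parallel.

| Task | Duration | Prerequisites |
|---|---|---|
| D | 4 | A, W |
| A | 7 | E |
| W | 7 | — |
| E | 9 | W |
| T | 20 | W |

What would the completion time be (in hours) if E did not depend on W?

Before: longest chain W→E→A→D = 7+9+7+4 = 27, finish 27.
Without W→E, E's earliest start moves from 7 to 0.
New critical path: W→T = 7+20 = 27 ⇒ 27 hours.

27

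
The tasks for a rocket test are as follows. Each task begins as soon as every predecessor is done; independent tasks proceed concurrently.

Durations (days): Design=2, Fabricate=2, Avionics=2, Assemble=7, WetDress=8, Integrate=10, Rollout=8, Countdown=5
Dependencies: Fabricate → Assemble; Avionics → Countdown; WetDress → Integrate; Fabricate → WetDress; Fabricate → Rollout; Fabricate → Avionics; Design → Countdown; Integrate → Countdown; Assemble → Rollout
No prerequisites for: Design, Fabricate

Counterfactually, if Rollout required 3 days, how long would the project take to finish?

25

Actual critical path: Fabricate→WetDress→Integrate→Countdown = 2+8+10+5 = 25 ⇒ 25 days.
Rollout is off the critical path — its longest chain is 17 days, giving 8 of slack.
The critical path is still Fabricate→WetDress→Integrate→Countdown; finish is now 25 days.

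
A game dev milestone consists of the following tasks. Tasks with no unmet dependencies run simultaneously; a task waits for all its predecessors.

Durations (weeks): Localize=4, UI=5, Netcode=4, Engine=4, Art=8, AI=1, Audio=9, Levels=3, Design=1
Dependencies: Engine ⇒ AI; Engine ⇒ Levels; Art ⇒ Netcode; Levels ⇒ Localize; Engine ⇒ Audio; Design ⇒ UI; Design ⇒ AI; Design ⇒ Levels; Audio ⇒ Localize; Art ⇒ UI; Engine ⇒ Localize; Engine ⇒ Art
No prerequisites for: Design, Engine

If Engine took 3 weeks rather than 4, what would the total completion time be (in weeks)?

16

Baseline: Engine→Art→UI = 4+8+5 = 17 → 17 weeks.
Engine is on the critical path; changing it to 3 makes that path 16 weeks.
No other chain overtakes it, so the finish is 16 weeks.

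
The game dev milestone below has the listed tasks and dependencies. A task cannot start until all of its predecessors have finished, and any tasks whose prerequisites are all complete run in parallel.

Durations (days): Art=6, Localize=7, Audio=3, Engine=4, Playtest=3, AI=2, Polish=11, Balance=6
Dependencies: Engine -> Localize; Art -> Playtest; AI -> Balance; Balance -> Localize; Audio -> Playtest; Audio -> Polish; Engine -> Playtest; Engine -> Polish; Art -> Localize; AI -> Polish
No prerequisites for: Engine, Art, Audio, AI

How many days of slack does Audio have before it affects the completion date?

1

Critical path: Engine→Polish = 4+11 = 15, so the finish is 15 days.
The longest chain containing Audio totals 14 days.
Slack of Audio = 1 − 0 = 1 day.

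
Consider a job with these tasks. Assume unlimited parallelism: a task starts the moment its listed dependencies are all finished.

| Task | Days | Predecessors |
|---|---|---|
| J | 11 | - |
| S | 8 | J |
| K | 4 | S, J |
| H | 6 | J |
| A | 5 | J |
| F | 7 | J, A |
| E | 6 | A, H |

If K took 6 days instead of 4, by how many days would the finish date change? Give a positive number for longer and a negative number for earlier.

The binding path is J→S→K = 11+8+4 = 23; finish at 23 days.
Since K is critical, the +2 change carries straight to that chain (now 25 days).
That remains the longest chain; total 25 days.
Change in finish: 25 − 23 = +2 days.

2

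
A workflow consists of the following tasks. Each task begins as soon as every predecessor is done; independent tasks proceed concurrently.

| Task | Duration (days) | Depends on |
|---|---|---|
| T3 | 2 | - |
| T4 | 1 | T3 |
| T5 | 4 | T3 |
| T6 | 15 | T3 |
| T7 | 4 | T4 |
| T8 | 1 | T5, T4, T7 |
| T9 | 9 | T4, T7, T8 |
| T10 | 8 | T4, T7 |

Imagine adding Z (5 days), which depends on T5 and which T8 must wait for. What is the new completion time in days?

21

Originally the plan takes 17 days.
With Z inserted, T8 now waits for max(T5, T4, T7, Z).
New critical path: T3→T5→Z→T8→T9 = 2+4+5+1+9 = 21 ⇒ 21 days.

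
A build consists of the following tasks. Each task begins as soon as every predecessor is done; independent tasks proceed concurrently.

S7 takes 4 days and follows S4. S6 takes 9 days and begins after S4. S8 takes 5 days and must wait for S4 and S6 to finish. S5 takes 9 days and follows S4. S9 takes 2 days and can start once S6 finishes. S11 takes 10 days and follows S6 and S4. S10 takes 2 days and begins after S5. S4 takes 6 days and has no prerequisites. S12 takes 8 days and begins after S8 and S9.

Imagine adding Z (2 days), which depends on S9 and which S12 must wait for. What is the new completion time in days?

Originally the schedule takes 28 days.
With Z inserted, S12 now waits for max(S8, S9, Z).
New critical path: S4→S6→S8→S12 = 6+9+5+8 = 28 ⇒ 28 days.

28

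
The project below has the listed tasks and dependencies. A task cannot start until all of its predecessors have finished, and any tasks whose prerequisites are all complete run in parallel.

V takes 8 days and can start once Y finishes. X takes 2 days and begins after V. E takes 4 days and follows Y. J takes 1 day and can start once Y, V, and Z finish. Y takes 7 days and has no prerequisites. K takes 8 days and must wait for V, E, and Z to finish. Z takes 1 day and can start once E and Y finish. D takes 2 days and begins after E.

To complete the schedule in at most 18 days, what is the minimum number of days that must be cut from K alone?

Current finish: 23 days; target: 18.
K is on every critical path, so each day cut from K cuts the finish by one (this holds down to a finish of 17).
Need 23 − 18 = 5 days off K → K becomes 3 days, finish becomes 18.

5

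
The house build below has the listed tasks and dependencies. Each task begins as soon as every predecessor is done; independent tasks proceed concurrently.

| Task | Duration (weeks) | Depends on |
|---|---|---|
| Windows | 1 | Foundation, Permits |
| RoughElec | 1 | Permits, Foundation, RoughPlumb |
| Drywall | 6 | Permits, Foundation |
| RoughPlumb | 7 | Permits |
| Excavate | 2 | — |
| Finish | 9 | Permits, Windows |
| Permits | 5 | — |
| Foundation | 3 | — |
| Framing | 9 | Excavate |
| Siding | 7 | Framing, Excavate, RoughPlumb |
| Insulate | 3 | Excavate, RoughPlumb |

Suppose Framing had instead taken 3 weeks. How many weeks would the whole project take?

Critical path before the change: Permits→RoughPlumb→Siding = 5+7+7 = 19 giving 19 weeks.
The longest path through Framing is only 18 weeks, so Framing has float 1.
That remains the longest chain; total 19 weeks.

19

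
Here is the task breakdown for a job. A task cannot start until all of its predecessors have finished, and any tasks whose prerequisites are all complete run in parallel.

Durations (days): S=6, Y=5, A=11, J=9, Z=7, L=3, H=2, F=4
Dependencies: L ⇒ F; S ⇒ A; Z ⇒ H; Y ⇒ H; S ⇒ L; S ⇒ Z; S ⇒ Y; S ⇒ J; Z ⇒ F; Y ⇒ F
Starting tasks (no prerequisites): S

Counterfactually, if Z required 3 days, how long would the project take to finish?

17

Critical path before the change: S→Z→F = 6+7+4 = 17 giving 17 days.
Z lies on that path, so at 3 days the path becomes 13 days.
The binding chain switches to S→A = 6+11 = 17; finish 17 days.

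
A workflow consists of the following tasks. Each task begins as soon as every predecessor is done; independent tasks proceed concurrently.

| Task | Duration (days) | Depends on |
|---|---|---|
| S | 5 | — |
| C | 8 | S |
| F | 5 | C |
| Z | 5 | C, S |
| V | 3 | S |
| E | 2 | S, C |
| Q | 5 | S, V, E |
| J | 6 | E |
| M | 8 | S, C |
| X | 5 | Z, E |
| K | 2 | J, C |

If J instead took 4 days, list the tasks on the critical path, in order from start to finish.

Baseline: S→C→E→J→K = 5+8+2+6+2 = 23 → 23 days.
J is on the critical path; changing it to 4 makes that path 21 days.
New critical path: S→C→Z→X = 5+8+5+5 = 23 ⇒ 23 days.

S, C, Z, X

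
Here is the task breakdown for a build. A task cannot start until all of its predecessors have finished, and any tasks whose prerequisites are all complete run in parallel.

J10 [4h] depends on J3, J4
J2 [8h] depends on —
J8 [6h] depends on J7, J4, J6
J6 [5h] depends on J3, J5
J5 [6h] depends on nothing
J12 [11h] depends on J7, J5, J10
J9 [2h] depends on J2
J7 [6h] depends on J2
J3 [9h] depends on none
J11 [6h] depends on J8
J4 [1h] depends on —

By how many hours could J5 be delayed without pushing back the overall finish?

J2→J7→J8→J11 = 8+6+6+6 = 26 sets the makespan at 26 hours.
J5 finishes as early as 6 and must finish by 9.
So J5 can slip 9 − 6 = 3 hours.

3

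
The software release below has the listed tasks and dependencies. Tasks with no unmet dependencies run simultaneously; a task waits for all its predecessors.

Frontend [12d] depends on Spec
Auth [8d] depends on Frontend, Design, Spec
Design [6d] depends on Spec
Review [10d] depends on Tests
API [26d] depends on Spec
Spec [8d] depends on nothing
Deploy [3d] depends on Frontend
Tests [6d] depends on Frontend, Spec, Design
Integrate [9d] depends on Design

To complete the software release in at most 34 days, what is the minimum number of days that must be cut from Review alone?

2

Current finish: 36 days; target: 34.
Review is on every critical path, so each day cut from Review cuts the finish by one (this holds down to a finish of 34).
Need 36 − 34 = 2 days off Review → Review becomes 8 days, finish becomes 34.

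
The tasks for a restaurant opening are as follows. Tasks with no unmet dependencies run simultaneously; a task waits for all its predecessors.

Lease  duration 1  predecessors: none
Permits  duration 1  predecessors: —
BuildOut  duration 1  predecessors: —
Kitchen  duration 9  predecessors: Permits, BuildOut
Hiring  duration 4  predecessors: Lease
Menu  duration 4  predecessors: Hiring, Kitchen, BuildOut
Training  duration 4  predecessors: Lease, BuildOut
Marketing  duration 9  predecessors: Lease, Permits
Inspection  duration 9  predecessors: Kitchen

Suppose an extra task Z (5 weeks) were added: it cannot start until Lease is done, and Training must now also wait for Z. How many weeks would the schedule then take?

19

Originally the schedule takes 19 weeks.
With Z inserted, Training now waits for max(Lease, BuildOut, Z).
New critical path: Permits→Kitchen→Inspection = 1+9+9 = 19 ⇒ 19 weeks.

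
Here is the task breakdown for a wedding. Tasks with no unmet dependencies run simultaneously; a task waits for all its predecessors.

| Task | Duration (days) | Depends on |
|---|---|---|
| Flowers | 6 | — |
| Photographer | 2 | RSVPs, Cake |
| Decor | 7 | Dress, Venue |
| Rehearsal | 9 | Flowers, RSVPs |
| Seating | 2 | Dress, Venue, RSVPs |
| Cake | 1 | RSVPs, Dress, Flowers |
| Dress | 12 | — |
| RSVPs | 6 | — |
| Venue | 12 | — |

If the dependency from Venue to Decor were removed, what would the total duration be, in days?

With the dependency in place, Venue→Decor = 12+7 = 19 sets the finish at 19 days.
Dropping Venue→Decor doesn't change Decor's earliest start (12); another predecessor still binds.
The longest chain is now Dress→Decor = 12+7 = 19, so the plan takes 19 days.

19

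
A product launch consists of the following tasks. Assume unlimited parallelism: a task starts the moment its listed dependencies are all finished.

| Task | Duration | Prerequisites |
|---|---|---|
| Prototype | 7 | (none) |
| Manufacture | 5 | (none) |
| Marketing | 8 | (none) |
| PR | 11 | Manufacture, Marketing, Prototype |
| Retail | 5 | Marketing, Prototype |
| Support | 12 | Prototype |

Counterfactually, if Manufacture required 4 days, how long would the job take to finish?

Critical path before the change: Prototype→Support = 7+12 = 19 giving 19 days.
The longest path through Manufacture is only 16 days, so Manufacture has float 3.
No other chain overtakes it, so the finish is 19 days.

19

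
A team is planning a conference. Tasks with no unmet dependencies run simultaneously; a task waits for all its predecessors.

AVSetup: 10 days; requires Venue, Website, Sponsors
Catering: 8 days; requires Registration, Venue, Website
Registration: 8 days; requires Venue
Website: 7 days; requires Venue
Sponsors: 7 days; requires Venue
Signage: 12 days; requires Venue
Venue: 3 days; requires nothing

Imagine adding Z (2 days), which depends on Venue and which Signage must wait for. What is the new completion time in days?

Originally the conference takes 20 days.
With Z inserted, Signage now waits for max(Venue, Z).
New critical path: Venue→Sponsors→AVSetup = 3+7+10 = 20 ⇒ 20 days.

20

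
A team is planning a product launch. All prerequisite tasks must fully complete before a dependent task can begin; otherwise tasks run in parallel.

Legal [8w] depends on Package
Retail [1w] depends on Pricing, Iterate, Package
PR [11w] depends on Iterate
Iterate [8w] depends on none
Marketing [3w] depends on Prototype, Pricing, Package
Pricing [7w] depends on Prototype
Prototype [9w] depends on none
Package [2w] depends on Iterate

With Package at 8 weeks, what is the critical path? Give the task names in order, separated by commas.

The binding path is Prototype→Pricing→Marketing = 9+7+3 = 19; finish at 19 weeks.
The longest path through Package is only 18 weeks, so Package has float 1.
New critical path: Iterate→Package→Legal = 8+8+8 = 24 ⇒ 24 weeks.

Iterate, Package, Legal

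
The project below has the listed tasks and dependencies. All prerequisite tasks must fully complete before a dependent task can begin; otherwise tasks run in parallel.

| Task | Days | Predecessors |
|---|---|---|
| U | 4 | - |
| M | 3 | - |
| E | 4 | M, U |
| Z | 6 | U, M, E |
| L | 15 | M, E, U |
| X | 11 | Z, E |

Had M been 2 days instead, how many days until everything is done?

25

Baseline: U→E→Z→X = 4+4+6+11 = 25 → 25 days.
M has 1 day of float (longest path through it is 24).
That remains the longest chain; total 25 days.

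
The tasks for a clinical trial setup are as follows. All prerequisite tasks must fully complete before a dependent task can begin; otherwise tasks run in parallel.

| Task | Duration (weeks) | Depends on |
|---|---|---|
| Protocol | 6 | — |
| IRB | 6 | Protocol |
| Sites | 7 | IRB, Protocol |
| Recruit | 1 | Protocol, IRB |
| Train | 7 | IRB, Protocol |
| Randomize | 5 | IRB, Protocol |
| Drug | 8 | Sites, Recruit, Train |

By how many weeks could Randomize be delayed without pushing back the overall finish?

10

The longest chain is Protocol→IRB→Sites→Drug = 6+6+7+8 = 27; overall finish 27 weeks.
Longest path through Randomize: 17 weeks (earliest finish 17, latest finish 27).
So Randomize can slip 27 − 17 = 10 weeks.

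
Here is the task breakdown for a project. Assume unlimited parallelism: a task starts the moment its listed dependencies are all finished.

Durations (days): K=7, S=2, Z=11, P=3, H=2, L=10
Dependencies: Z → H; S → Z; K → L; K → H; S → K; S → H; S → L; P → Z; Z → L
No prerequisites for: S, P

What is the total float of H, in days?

8

Critical path: P→Z→L = 3+11+10 = 24, so the finish is 24 days.
Longest path through H: 16 days (earliest finish 16, latest finish 24).
So H can slip 24 − 16 = 8 days.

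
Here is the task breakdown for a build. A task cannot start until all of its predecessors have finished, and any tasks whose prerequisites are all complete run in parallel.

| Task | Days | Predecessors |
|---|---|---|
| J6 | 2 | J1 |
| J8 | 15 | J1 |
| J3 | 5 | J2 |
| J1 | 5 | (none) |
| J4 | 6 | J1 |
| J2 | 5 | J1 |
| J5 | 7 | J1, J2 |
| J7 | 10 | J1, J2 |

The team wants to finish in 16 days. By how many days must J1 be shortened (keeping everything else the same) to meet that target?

Current finish: 20 days; target: 16.
J1 is on every critical path, so each day cut from J1 cuts the finish by one (this holds down to a finish of 16).
Need 20 − 16 = 4 days off J1 → J1 becomes 1 day, finish becomes 16.

4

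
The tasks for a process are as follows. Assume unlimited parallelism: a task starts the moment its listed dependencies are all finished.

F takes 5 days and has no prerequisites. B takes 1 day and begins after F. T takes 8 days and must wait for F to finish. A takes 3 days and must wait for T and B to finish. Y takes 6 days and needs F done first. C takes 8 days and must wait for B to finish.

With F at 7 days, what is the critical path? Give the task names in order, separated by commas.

The binding path is F→T→A = 5+8+3 = 16; finish at 16 days.
F is on the critical path; changing it to 7 makes that path 18 days.
The critical path is still F→T→A; finish is now 18 days.

F, T, A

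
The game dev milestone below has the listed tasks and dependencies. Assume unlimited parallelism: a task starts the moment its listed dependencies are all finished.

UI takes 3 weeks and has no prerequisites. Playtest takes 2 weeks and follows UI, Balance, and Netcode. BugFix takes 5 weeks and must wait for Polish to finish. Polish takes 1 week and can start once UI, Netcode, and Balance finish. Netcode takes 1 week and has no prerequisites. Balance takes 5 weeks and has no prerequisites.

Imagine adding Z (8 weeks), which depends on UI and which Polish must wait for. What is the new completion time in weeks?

17

Originally the job takes 11 weeks.
With Z inserted, Polish now waits for max(UI, Netcode, Balance, Z).
New critical path: UI→Z→Polish→BugFix = 3+8+1+5 = 17 ⇒ 17 weeks.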